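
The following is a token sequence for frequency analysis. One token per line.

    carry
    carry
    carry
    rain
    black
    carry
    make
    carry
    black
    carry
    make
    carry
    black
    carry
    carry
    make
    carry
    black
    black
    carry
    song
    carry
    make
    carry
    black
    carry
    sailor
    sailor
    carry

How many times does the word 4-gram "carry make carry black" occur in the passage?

Scanning the 26 overlapping 4-gram windows for "carry make carry black":
  position 6–9: carry make carry black
  position 10–13: carry make carry black
  position 15–18: carry make carry black
  position 22–25: carry make carry black

4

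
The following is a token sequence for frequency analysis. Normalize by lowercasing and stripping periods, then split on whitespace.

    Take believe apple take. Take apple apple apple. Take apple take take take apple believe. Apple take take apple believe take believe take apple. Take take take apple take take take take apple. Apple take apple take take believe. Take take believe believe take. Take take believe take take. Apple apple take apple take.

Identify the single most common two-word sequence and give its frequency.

Bigram frequencies (highest first):
  take take: 14
  apple take: 10
  take apple: 10
  take believe: 5
  believe take: 5
  apple apple: 4
  … (3 more, each ≤ 2)

"take take", 14 times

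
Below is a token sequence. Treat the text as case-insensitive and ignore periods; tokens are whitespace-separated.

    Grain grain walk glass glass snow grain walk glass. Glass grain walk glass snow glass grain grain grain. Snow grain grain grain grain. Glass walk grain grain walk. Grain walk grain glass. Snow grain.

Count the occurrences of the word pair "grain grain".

Scanning the 33 overlapping bigram windows for "grain grain":
  position 1–2: grain grain
  position 16–17: grain grain
  position 17–18: grain grain
  position 20–21: grain grain
  position 21–22: grain grain
  position 22–23: grain grain
  position 26–27: grain grain

7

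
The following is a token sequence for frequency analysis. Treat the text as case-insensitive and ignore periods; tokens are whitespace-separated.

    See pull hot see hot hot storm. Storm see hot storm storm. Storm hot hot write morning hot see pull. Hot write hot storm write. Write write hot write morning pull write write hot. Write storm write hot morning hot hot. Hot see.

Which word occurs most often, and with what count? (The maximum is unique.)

"hot", 15 times

Unigram frequencies (highest first):
  hot: 15
  write: 10
  storm: 7
  see: 5
  pull: 3
  morning: 3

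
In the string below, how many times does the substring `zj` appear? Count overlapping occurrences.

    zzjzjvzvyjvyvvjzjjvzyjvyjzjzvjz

4

Sliding a length-2 window over the 31 characters (30 positions):
  position 2–3: zj
  position 4–5: zj
  position 16–17: zj
  position 26–27: zj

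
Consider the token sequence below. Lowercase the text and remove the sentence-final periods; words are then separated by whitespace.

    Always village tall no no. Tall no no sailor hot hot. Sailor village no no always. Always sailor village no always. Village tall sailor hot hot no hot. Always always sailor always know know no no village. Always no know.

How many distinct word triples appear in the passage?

33

40 tokens → 38 trigram windows in total.
Repeated trigrams (each contributes count−1 duplicates):
  always always sailor: 2
  always village tall: 2
  sailor hot hot: 2
  sailor village no: 2
  tall no no: 2
5 duplicate windows → 38 − 5 = 33 distinct.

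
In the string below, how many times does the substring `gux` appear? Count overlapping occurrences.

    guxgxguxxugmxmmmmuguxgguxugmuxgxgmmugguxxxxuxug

Sliding a length-3 window over the 47 characters (45 positions):
  position 1–3: gux
  position 6–8: gux
  position 19–21: gux
  position 23–25: gux
  position 38–40: gux

5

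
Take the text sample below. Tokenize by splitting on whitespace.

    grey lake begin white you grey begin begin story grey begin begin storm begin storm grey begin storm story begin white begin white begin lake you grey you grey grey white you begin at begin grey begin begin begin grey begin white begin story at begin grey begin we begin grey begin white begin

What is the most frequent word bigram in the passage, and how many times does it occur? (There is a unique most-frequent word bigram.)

Bigram frequencies (highest first):
  grey begin: 7
  begin white: 5
  begin begin: 4
  white begin: 4
  begin grey: 4
  you grey: 3
  … (21 more, each ≤ 3)

"grey begin", 7 times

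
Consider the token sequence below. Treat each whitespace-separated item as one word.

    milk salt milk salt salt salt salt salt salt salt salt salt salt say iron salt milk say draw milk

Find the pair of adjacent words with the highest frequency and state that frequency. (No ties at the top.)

"salt salt", 9 times

Bigram frequencies (highest first):
  salt salt: 9
  milk salt: 2
  salt milk: 2
  salt say: 1
  say iron: 1
  iron salt: 1
  … (3 more, each ≤ 1)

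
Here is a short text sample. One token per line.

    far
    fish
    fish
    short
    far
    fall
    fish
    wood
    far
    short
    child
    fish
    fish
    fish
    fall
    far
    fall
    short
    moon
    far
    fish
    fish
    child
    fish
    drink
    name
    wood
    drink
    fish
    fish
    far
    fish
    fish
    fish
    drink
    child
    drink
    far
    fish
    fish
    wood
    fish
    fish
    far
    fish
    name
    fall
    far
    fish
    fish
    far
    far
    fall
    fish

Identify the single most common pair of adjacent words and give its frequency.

Bigram frequencies (highest first):
  fish fish: 10
  far fish: 6
  far fall: 3
  fish far: 3
  fall fish: 2
  fish wood: 2
  … (24 more, each ≤ 2)

"fish fish", 10 times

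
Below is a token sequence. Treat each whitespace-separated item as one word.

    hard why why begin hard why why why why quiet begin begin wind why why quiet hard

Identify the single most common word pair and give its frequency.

"why why", 5 times

Bigram frequencies (highest first):
  why why: 5
  hard why: 2
  why quiet: 2
  why begin: 1
  begin hard: 1
  quiet begin: 1
  … (4 more, each ≤ 1)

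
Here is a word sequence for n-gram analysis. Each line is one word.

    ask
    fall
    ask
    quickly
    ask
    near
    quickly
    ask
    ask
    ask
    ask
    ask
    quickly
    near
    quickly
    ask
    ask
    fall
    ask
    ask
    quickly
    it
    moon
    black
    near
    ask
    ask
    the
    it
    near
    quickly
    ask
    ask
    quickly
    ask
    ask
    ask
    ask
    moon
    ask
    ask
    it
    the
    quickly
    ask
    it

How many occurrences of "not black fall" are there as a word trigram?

0

Scanning the 44 overlapping trigram windows for "not black fall":
  (none found)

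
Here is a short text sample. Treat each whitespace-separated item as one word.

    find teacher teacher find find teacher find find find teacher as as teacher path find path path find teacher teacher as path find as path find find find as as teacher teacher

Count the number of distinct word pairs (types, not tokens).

13

32 tokens → 31 bigram windows in total.
Repeated bigrams (each contributes count−1 duplicates):
  find find: 5
  find teacher: 4
  path find: 4
  teacher teacher: 3
  as as: 2
  as path: 2
  as teacher: 2
  find as: 2
  … (2 more repeated)
18 duplicate windows → 31 − 18 = 13 distinct.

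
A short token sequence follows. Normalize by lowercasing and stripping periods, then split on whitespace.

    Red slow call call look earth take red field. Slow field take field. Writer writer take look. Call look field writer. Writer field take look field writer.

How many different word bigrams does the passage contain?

27 tokens → 26 bigram windows in total.
Repeated bigrams (each contributes count−1 duplicates):
  field writer: 3
  call look: 2
  field take: 2
  look field: 2
  take look: 2
  writer writer: 2
7 duplicate windows → 26 − 7 = 19 distinct.

19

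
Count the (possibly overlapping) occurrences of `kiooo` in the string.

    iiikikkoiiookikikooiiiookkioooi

1

Sliding a length-5 window over the 31 characters (27 positions):
  position 26–30: kiooo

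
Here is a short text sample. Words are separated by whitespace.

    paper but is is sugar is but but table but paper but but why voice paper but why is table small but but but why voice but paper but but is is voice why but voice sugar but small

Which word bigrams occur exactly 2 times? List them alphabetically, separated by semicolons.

Bigram counts meeting the condition (exactly 2 times):
  but is: 2
  but paper: 2
  is is: 2
  why voice: 2

but is; but paper; is is; why voice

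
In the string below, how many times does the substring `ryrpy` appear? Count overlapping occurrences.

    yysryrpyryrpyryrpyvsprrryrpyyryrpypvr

Sliding a length-5 window over the 37 characters (33 positions):
  position 4–8: ryrpy
  position 9–13: ryrpy
  position 14–18: ryrpy
  position 24–28: ryrpy
  position 30–34: ryrpy

5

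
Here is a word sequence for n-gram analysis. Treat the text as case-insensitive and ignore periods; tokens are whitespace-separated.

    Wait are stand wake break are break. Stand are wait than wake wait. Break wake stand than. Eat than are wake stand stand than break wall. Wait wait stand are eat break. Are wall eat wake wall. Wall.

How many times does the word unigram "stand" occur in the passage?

Scanning the 38 tokens for "stand":
  position 3: stand
  position 8: stand
  position 16: stand
  position 22: stand
  position 23: stand
  position 29: stand

6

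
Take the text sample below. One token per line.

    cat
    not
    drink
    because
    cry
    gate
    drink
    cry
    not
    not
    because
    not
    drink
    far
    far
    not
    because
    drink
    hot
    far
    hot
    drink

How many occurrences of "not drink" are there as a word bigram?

2

Scanning the 21 overlapping bigram windows for "not drink":
  position 2–3: not drink
  position 12–13: not drink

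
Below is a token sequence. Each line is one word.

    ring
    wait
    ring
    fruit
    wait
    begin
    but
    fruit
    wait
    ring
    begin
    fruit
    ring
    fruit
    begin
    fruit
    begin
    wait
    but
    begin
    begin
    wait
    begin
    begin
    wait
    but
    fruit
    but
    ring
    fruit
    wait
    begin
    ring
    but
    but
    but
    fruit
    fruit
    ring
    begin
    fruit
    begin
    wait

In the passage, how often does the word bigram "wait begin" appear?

3

Scanning the 42 overlapping bigram windows for "wait begin":
  position 5–6: wait begin
  position 22–23: wait begin
  position 31–32: wait begin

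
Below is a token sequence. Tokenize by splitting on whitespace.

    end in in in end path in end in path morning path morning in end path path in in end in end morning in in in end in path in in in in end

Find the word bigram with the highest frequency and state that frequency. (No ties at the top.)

"in in", 8 times

Bigram frequencies (highest first):
  in in: 8
  in end: 7
  end in: 4
  path in: 3
  end path: 2
  in path: 2
  … (5 more, each ≤ 2)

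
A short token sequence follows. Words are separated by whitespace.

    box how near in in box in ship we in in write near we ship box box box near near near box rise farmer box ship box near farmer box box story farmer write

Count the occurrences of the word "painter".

0

Scanning the 34 tokens for "painter":
  (none found)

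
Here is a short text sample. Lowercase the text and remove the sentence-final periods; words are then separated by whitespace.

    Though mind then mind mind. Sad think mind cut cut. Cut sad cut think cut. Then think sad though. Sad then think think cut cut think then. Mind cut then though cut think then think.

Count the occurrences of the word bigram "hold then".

0

Scanning the 34 overlapping bigram windows for "hold then":
  (none found)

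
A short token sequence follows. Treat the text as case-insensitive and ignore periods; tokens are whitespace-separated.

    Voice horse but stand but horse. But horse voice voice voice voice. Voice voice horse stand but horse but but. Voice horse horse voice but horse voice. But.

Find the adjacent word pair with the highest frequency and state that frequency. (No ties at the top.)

"voice voice", 5 times

Bigram frequencies (highest first):
  voice voice: 5
  but horse: 4
  voice horse: 3
  horse but: 3
  horse voice: 3
  stand but: 2
  … (6 more, each ≤ 2)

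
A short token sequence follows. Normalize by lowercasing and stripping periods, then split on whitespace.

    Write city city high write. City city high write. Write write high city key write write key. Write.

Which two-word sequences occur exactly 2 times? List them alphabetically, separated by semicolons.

city city; city high; high write; key write; write city

Bigram counts meeting the condition (exactly 2 times):
  city city: 2
  city high: 2
  high write: 2
  key write: 2
  write city: 2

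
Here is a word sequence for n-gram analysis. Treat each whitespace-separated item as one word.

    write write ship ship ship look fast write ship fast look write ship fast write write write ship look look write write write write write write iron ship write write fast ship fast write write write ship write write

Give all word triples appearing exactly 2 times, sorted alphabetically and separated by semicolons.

Trigram counts meeting the condition (exactly 2 times):
  fast write write: 2
  ship fast write: 2
  ship write write: 2
  write ship fast: 2

fast write write; ship fast write; ship write write; write ship fast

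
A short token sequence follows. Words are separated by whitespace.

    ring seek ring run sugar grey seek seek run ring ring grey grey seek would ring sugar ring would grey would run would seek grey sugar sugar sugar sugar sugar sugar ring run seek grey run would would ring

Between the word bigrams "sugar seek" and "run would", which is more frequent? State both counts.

"sugar seek": 0 occurrences
"run would": 2 occurrences

"run would" (2 vs 0)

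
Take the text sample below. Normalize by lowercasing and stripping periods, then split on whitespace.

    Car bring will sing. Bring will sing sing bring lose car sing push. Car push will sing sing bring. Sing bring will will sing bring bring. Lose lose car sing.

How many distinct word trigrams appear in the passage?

22

30 tokens → 28 trigram windows in total.
Repeated trigrams (each contributes count−1 duplicates):
  bring will sing: 2
  lose car sing: 2
  sing bring will: 2
  sing sing bring: 2
  will sing bring: 2
  will sing sing: 2
6 duplicate windows → 28 − 6 = 22 distinct.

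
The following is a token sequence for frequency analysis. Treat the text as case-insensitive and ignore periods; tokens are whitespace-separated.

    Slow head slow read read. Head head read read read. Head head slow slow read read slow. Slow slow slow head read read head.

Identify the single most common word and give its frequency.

"read", 9 times

Unigram frequencies (highest first):
  read: 9
  slow: 8
  head: 7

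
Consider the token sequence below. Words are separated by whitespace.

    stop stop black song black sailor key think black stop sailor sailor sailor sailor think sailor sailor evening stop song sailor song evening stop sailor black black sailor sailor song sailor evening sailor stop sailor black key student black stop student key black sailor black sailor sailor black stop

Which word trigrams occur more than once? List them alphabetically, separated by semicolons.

black sailor sailor; sailor sailor sailor; stop sailor black

Trigram counts meeting the condition (more than once):
  black sailor sailor: 2
  sailor sailor sailor: 2
  stop sailor black: 2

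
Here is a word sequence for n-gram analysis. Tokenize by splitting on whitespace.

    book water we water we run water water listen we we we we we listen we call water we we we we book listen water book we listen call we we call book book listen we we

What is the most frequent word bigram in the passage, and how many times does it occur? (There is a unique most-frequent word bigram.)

Bigram frequencies (highest first):
  we we: 9
  water we: 3
  listen we: 3
  we listen: 2
  we call: 2
  book listen: 2
  … (15 more, each ≤ 1)

"we we", 9 times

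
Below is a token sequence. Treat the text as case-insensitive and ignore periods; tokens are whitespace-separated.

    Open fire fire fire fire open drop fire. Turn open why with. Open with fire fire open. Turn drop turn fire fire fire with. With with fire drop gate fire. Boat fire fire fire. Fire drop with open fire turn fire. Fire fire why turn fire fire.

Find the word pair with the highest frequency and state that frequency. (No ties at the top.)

Bigram frequencies (highest first):
  fire fire: 12
  turn fire: 3
  open fire: 2
  fire open: 2
  fire turn: 2
  with open: 2
  … (20 more, each ≤ 2)

"fire fire", 12 times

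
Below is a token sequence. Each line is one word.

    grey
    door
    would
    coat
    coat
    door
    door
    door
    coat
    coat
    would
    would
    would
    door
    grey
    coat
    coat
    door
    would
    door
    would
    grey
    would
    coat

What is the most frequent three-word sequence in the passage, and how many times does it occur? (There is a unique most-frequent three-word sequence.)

Trigram frequencies (highest first):
  coat coat door: 2
  grey door would: 1
  door would coat: 1
  would coat coat: 1
  coat door door: 1
  door door door: 1
  … (15 more, each ≤ 1)

"coat coat door", 2 times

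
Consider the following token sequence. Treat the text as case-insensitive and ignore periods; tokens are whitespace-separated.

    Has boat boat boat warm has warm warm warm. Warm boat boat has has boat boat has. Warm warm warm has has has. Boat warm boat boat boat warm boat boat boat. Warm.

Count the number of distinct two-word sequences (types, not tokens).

33 tokens → 32 bigram windows in total.
Repeated bigrams (each contributes count−1 duplicates):
  boat boat: 8
  warm warm: 5
  boat warm: 4
  has boat: 3
  has has: 3
  warm boat: 3
  boat has: 2
  has warm: 2
  … (1 more repeated)
23 duplicate windows → 32 − 23 = 9 distinct.

9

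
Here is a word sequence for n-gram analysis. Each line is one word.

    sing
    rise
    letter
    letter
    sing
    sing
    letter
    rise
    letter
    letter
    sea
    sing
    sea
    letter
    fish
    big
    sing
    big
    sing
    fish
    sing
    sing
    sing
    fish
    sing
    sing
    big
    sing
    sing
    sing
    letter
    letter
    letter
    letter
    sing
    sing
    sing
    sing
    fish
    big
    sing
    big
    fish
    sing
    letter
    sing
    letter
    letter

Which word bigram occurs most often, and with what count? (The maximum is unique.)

Bigram frequencies (highest first):
  sing sing: 9
  letter letter: 6
  sing letter: 4
  big sing: 4
  letter sing: 3
  sing big: 3
  … (12 more, each ≤ 3)

"sing sing", 9 times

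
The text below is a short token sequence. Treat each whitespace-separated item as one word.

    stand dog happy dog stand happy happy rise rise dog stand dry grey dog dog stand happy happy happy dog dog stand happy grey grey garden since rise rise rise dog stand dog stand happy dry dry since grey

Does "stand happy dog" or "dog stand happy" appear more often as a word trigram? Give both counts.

"dog stand happy" (4 vs 0)

"stand happy dog": 0 occurrences
"dog stand happy": 4 occurrences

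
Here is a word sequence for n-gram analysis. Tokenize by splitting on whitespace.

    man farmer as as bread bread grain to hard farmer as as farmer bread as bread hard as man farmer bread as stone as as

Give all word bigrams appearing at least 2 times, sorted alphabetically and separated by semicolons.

Bigram counts meeting the condition (at least 2 times):
  as as: 3
  as bread: 2
  bread as: 2
  farmer as: 2
  farmer bread: 2
  man farmer: 2

as as; as bread; bread as; farmer as; farmer bread; man farmer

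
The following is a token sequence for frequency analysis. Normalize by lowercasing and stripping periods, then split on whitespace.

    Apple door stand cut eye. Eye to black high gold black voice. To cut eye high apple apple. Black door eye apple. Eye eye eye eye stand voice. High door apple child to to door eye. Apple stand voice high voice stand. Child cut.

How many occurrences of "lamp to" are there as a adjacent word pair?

Scanning the 43 overlapping bigram windows for "lamp to":
  (none found)

0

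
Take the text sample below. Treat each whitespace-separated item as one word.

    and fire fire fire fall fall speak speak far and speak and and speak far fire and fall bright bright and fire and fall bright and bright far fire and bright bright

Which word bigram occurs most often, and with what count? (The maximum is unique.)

Bigram frequencies (highest first):
  fire and: 3
  and fire: 2
  fire fire: 2
  speak far: 2
  and speak: 2
  far fire: 2
  … (13 more, each ≤ 2)

"fire and", 3 times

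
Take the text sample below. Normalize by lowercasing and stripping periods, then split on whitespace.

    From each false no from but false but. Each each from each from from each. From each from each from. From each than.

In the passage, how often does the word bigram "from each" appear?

6

Scanning the 22 overlapping bigram windows for "from each":
  position 1–2: from each
  position 11–12: from each
  position 14–15: from each
  position 16–17: from each
  position 18–19: from each
  position 21–22: from each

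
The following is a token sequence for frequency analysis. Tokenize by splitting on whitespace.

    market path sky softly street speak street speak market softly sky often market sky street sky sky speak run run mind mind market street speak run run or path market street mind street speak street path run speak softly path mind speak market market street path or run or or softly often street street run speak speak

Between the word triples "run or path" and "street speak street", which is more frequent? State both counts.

"run or path": 1 occurrence
"street speak street": 2 occurrences

"street speak street" (2 vs 1)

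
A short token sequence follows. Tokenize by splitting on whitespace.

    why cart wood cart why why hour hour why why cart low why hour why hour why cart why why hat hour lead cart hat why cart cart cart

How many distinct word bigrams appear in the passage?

17

29 tokens → 28 bigram windows in total.
Repeated bigrams (each contributes count−1 duplicates):
  why cart: 4
  hour why: 3
  why hour: 3
  why why: 3
  cart cart: 2
  cart why: 2
11 duplicate windows → 28 − 11 = 17 distinct.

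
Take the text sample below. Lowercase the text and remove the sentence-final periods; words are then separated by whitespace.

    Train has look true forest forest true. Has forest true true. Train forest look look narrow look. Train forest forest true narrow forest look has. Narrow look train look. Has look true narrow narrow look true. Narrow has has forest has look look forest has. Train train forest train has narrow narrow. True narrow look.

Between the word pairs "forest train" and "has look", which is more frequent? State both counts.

"has look" (3 vs 1)

"forest train": 1 occurrence
"has look": 3 occurrences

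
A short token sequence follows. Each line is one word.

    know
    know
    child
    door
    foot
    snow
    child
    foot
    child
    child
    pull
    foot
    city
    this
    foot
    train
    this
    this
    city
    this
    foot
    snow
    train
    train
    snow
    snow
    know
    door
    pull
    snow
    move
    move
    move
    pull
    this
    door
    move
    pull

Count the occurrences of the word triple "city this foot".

Scanning the 36 overlapping trigram windows for "city this foot":
  position 13–15: city this foot
  position 19–21: city this foot

2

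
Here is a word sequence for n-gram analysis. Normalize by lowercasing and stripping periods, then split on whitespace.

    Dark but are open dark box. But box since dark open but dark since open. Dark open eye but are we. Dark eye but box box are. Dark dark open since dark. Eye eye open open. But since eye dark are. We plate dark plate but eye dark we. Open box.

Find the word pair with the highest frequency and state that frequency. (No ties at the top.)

Bigram frequencies (highest first):
  dark open: 3
  but are: 2
  open dark: 2
  but box: 2
  since dark: 2
  open but: 2
  … (33 more, each ≤ 2)

"dark open", 3 times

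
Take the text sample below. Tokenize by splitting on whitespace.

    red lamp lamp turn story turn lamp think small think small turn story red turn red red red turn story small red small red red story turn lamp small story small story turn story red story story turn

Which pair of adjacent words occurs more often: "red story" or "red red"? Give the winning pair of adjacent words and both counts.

"red red" (3 vs 2)

"red story": 2 occurrences
"red red": 3 occurrences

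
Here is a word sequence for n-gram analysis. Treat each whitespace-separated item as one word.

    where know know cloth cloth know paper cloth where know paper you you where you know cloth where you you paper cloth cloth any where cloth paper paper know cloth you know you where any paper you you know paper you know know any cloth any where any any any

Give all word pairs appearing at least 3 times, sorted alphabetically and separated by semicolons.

Bigram counts meeting the condition (at least 3 times):
  know cloth: 3
  know paper: 3
  paper you: 3
  you know: 4
  you you: 3

know cloth; know paper; paper you; you know; you you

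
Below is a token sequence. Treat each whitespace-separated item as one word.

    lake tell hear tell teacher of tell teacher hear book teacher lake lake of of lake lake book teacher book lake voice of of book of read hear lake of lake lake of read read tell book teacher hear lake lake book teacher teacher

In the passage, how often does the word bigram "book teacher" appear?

Scanning the 43 overlapping bigram windows for "book teacher":
  position 10–11: book teacher
  position 18–19: book teacher
  position 37–38: book teacher
  position 42–43: book teacher

4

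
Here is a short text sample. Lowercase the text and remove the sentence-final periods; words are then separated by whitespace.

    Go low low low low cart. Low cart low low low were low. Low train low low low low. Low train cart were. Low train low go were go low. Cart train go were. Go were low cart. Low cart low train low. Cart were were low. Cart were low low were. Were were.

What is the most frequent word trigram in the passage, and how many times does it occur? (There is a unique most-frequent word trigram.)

"low low low", 6 times

Trigram frequencies (highest first):
  low low low: 6
  low cart low: 4
  low train low: 3
  cart low cart: 2
  low low were: 2
  were low low: 2
  … (28 more, each ≤ 2)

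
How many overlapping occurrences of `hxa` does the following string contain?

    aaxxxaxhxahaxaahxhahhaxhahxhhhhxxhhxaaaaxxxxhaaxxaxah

2

Sliding a length-3 window over the 53 characters (51 positions):
  position 8–10: hxa
  position 35–37: hxa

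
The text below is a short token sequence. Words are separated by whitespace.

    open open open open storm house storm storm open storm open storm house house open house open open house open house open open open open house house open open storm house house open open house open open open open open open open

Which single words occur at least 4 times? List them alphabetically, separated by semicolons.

house; open; storm

Unigram counts meeting the condition (at least 4 times):
  house: 11
  open: 25
  storm: 6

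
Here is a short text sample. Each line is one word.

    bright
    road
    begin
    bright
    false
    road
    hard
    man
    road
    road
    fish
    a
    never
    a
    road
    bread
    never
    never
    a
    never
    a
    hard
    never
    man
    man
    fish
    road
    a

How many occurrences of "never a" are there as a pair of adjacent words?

3

Scanning the 27 overlapping bigram windows for "never a":
  position 13–14: never a
  position 18–19: never a
  position 20–21: never a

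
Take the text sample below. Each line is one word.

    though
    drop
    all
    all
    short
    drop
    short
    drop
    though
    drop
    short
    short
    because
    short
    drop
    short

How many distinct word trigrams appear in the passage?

16 tokens → 14 trigram windows in total.
Repeated trigrams (each contributes count−1 duplicates):
  short drop short: 2
1 duplicate windows → 14 − 1 = 13 distinct.

13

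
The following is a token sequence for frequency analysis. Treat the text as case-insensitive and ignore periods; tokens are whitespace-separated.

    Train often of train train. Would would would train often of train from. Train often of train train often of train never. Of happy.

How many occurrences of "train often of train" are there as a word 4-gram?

Scanning the 21 overlapping 4-gram windows for "train often of train":
  position 1–4: train often of train
  position 9–12: train often of train
  position 14–17: train often of train
  position 18–21: train often of train

4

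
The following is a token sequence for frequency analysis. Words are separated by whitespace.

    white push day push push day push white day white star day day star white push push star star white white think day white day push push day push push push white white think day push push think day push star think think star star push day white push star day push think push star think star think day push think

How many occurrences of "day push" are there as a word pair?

Scanning the 60 overlapping bigram windows for "day push":
  position 3–4: day push
  position 6–7: day push
  position 25–26: day push
  position 28–29: day push
  position 35–36: day push
  position 39–40: day push
  position 51–52: day push
  position 59–60: day push

8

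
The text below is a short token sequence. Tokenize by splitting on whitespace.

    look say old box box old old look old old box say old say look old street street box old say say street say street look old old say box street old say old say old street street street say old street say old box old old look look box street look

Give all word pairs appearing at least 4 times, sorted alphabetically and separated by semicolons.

Bigram counts meeting the condition (at least 4 times):
  old old: 4
  old say: 5
  say old: 6

old old; old say; say old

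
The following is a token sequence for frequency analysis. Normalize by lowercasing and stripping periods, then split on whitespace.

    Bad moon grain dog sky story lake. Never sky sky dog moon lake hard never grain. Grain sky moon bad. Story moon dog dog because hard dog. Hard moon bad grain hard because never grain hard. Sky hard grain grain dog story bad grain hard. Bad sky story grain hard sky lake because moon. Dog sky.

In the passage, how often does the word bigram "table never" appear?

0

Scanning the 55 overlapping bigram windows for "table never":
  (none found)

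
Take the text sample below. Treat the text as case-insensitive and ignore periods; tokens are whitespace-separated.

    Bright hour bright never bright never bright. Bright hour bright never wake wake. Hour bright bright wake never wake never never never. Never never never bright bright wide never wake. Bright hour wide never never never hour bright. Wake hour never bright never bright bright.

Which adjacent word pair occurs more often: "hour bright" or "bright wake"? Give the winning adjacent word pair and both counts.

"hour bright": 4 occurrences
"bright wake": 2 occurrences

"hour bright" (4 vs 2)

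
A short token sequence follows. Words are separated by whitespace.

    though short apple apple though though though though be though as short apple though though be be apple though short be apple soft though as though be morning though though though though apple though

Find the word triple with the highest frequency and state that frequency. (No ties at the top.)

"though though though", 4 times

Trigram frequencies (highest first):
  though though though: 4
  apple though though: 2
  though though be: 2
  though short apple: 1
  short apple apple: 1
  apple apple though: 1
  … (21 more, each ≤ 1)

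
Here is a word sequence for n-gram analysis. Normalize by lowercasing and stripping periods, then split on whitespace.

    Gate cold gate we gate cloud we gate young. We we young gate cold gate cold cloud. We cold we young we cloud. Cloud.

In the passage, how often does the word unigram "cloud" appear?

Scanning the 24 tokens for "cloud":
  position 6: cloud
  position 17: cloud
  position 23: cloud
  position 24: cloud

4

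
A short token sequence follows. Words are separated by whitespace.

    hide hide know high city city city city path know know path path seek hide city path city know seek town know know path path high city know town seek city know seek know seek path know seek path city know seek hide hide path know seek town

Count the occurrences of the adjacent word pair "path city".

2

Scanning the 47 overlapping bigram windows for "path city":
  position 17–18: path city
  position 39–40: path city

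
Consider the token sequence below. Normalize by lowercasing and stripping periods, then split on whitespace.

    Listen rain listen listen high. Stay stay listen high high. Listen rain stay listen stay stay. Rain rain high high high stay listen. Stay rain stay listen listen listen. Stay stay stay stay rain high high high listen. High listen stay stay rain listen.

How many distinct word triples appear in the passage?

44 tokens → 42 trigram windows in total.
Repeated trigrams (each contributes count−1 duplicates):
  listen stay stay: 3
  stay stay rain: 3
  high high high: 2
  high high listen: 2
  rain high high: 2
  rain stay listen: 2
  stay listen stay: 2
  stay stay stay: 2
10 duplicate windows → 42 − 10 = 32 distinct.

32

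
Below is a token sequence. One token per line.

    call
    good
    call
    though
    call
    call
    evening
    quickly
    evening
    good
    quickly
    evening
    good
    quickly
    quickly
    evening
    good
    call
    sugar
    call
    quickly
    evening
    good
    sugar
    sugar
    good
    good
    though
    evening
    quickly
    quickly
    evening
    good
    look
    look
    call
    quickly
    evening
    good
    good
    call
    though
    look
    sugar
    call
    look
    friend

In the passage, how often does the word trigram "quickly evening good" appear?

6

Scanning the 45 overlapping trigram windows for "quickly evening good":
  position 8–10: quickly evening good
  position 11–13: quickly evening good
  position 15–17: quickly evening good
  position 21–23: quickly evening good
  position 31–33: quickly evening good
  position 37–39: quickly evening good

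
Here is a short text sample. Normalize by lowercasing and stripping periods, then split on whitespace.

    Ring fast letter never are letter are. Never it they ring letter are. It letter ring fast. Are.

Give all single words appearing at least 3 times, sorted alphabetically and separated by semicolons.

are; letter; ring

Unigram counts meeting the condition (at least 3 times):
  are: 4
  letter: 4
  ring: 3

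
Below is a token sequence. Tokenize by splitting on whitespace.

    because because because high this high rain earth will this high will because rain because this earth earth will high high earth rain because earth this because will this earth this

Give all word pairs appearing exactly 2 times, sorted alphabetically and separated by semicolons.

Bigram counts meeting the condition (exactly 2 times):
  because because: 2
  earth this: 2
  earth will: 2
  rain because: 2
  this earth: 2
  this high: 2
  will this: 2

because because; earth this; earth will; rain because; this earth; this high; will this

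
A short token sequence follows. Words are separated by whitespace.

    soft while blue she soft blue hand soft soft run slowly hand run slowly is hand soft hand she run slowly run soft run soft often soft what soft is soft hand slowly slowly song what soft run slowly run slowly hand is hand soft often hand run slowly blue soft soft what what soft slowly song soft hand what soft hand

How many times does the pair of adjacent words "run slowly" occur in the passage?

Scanning the 61 overlapping bigram windows for "run slowly":
  position 10–11: run slowly
  position 13–14: run slowly
  position 20–21: run slowly
  position 38–39: run slowly
  position 40–41: run slowly
  position 48–49: run slowly

6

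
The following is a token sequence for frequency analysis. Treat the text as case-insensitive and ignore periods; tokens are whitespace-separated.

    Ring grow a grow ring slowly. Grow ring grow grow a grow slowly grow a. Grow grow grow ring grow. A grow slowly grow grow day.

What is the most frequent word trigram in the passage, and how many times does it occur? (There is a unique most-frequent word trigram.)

"grow a grow", 4 times

Trigram frequencies (highest first):
  grow a grow: 4
  ring grow a: 2
  grow ring grow: 2
  a grow slowly: 2
  grow slowly grow: 2
  a grow ring: 1
  … (11 more, each ≤ 1)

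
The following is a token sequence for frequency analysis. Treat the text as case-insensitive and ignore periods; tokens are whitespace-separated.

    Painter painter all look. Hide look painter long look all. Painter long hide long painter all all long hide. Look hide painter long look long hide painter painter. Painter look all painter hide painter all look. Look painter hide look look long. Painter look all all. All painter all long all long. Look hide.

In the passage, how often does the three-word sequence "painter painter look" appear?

Scanning the 52 overlapping trigram windows for "painter painter look":
  position 28–30: painter painter look

1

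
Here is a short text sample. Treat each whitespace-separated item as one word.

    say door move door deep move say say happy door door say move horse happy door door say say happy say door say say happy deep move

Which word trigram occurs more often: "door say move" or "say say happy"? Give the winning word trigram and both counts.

"door say move": 1 occurrence
"say say happy": 3 occurrences

"say say happy" (3 vs 1)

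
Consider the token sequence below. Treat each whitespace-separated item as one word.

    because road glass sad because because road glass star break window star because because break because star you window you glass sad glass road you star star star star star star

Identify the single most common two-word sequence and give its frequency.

Bigram frequencies (highest first):
  star star: 5
  because road: 2
  road glass: 2
  glass sad: 2
  because because: 2
  sad because: 1
  … (16 more, each ≤ 1)

"star star", 5 times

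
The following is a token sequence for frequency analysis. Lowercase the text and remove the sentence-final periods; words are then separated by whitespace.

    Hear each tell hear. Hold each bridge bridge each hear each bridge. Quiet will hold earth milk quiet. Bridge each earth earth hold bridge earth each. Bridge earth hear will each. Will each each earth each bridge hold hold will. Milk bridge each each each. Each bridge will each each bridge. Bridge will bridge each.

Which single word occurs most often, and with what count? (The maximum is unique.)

"each", 17 times

Unigram frequencies (highest first):
  each: 17
  bridge: 12
  will: 6
  earth: 6
  hold: 5
  hear: 4
  … (3 more, each ≤ 2)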